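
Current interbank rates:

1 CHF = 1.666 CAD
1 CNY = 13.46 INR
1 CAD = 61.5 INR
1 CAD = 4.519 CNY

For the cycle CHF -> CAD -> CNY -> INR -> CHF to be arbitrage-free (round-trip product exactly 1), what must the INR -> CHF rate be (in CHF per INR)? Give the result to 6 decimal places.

0.009868

Known legs of the cycle: 1.666 × 4.519 × 13.46 = 101.33568284
For no arbitrage the full-cycle product must be 1, so the missing rate is 1 / 101.33568284 ≈ 0.00986819.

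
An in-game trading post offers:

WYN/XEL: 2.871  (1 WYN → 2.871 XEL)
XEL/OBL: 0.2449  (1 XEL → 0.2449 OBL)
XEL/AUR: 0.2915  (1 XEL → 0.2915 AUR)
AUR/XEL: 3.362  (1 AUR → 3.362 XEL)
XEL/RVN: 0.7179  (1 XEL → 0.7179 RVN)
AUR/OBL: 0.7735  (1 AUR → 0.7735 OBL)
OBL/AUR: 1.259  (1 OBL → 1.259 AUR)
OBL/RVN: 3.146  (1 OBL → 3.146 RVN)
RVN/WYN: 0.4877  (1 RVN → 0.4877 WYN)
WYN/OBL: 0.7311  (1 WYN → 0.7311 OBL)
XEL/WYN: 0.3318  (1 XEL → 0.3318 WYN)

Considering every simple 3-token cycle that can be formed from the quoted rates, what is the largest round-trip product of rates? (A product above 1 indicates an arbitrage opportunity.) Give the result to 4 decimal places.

OBL→RVN→WYN→OBL: 3.146 × 0.4877 × 0.7311 = 1.12173
OBL→AUR→XEL→OBL: 1.259 × 3.362 × 0.2449 = 1.03660
XEL→RVN→WYN→XEL: 0.7179 × 0.4877 × 2.871 = 1.00519
Maximum is OBL→RVN→WYN→OBL at 1.1217; arbitrage exists.

1.1217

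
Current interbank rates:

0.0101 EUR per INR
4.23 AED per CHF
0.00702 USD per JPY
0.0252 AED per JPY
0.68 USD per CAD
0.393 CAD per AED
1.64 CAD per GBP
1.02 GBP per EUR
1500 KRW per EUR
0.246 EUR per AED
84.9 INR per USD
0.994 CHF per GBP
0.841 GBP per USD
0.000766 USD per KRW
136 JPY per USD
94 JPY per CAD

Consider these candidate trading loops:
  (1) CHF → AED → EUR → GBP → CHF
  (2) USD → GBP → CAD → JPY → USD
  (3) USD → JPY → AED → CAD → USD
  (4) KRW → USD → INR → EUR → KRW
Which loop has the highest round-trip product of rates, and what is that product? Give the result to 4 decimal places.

(1) 4.23 × 0.246 × 1.02 × 0.994 = 1.05502
(2) 0.841 × 1.64 × 94 × 0.00702 = 0.91013
(3) 136 × 0.0252 × 0.393 × 0.68 = 0.91588
(4) 0.000766 × 84.9 × 0.0101 × 1500 = 0.98526
Highest is cycle (1) at 1.0550 (>1, arbitrage).

1.0550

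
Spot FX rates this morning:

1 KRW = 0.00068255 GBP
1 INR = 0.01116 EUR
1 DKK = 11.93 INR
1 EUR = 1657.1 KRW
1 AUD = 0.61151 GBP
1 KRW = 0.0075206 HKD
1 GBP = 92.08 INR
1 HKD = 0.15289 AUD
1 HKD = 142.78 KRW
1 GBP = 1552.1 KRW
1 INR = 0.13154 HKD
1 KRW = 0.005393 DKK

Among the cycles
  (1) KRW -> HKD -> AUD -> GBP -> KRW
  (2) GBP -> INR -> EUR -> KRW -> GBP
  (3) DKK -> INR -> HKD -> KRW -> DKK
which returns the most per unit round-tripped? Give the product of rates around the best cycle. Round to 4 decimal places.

(1) 0.0075206 × 0.15289 × 0.61151 × 1552.1 = 1.09133
(2) 92.08 × 0.01116 × 1657.1 × 0.00068255 = 1.16229
(3) 11.93 × 0.13154 × 142.78 × 0.005393 = 1.20836
Highest is cycle (3) at 1.2084 (>1, arbitrage).

1.2084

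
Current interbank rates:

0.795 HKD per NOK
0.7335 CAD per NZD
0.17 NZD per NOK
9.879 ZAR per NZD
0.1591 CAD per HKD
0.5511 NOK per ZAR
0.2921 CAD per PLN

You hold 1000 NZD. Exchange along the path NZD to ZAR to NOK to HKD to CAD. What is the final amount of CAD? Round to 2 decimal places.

1000 NZD × 9.879 = 9879 ZAR
9879 ZAR × 0.5511 = 5444.3169 NOK
5444.3169 NOK × 0.795 = 4328.2319355 HKD
4328.2319355 HKD × 0.1591 = 688.62170093805 CAD

688.62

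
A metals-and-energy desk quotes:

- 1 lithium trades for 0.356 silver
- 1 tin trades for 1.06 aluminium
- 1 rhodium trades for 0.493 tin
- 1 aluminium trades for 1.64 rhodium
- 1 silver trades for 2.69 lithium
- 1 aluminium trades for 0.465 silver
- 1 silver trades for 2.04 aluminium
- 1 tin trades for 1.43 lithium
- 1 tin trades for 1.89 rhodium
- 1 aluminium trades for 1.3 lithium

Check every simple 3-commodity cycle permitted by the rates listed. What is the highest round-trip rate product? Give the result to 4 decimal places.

silver→aluminium→lithium→silver: 2.04 × 1.3 × 0.356 = 0.94411
rhodium→tin→aluminium→rhodium: 0.493 × 1.06 × 1.64 = 0.85703
Maximum is silver→aluminium→lithium→silver at 0.9441; no arbitrage — every cycle loses value.

0.9441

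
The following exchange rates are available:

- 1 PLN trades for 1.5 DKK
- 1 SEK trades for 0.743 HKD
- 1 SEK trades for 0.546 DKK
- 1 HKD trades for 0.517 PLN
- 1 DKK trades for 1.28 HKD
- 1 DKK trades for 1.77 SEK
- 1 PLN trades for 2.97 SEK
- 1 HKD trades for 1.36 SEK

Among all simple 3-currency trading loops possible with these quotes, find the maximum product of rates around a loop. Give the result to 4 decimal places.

1.1409

HKD→PLN→SEK→HKD: 0.517 × 2.97 × 0.743 = 1.14087
HKD→PLN→DKK→HKD: 0.517 × 1.5 × 1.28 = 0.99264
HKD→SEK→DKK→HKD: 1.36 × 0.546 × 1.28 = 0.95048
Maximum is HKD→PLN→SEK→HKD at 1.1409; arbitrage exists.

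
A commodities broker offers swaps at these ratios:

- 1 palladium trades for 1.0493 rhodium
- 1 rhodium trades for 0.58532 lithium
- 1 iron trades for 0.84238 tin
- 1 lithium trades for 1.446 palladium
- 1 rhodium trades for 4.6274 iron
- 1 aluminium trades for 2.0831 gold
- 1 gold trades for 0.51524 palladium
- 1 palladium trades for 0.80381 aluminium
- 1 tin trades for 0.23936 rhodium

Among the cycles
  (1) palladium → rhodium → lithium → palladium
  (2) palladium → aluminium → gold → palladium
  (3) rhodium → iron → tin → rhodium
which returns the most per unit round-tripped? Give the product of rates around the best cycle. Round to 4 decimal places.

(1) 1.0493 × 0.58532 × 1.446 = 0.88810
(2) 0.80381 × 2.0831 × 0.51524 = 0.86273
(3) 4.6274 × 0.84238 × 0.23936 = 0.93303
Highest is cycle (3) at 0.9330 (≤1, no arbitrage).

0.9330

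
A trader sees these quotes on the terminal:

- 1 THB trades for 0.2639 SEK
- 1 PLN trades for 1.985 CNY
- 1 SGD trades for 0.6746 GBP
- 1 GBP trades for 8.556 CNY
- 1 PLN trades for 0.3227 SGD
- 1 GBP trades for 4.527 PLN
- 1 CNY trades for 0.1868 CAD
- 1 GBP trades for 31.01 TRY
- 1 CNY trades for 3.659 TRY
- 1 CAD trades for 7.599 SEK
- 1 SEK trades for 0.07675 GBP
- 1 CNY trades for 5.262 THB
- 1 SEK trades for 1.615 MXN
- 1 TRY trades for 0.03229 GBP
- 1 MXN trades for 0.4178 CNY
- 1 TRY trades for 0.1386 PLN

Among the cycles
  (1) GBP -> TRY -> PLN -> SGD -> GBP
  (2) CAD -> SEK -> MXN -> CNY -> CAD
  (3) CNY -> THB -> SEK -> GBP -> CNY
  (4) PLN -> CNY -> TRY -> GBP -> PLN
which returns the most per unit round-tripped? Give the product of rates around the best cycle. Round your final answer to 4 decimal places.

(1) 31.01 × 0.1386 × 0.3227 × 0.6746 = 0.93564
(2) 7.599 × 1.615 × 0.4178 × 0.1868 = 0.95780
(3) 5.262 × 0.2639 × 0.07675 × 8.556 = 0.91188
(4) 1.985 × 3.659 × 0.03229 × 4.527 = 1.06170
Highest is cycle (4) at 1.0617 (>1, arbitrage).

1.0617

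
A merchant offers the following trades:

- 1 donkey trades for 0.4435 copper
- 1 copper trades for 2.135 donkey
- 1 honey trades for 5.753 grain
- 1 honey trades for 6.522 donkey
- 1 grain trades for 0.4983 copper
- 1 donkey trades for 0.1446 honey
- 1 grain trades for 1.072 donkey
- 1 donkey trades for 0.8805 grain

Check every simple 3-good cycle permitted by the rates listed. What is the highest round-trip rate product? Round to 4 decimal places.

0.9367

donkey→grain→copper→donkey: 0.8805 × 0.4983 × 2.135 = 0.93674
donkey→honey→grain→donkey: 0.1446 × 5.753 × 1.072 = 0.89178
Maximum is donkey→grain→copper→donkey at 0.9367; no arbitrage — every cycle loses value.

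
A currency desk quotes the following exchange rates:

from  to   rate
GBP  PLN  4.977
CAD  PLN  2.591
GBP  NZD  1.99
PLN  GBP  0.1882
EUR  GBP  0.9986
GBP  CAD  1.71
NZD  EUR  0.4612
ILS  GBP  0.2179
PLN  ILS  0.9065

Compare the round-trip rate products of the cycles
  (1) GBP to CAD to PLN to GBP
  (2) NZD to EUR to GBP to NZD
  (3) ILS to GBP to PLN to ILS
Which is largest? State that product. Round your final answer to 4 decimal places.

0.9831

(1) 1.71 × 2.591 × 0.1882 = 0.83384
(2) 0.4612 × 0.9986 × 1.99 = 0.91650
(3) 0.2179 × 4.977 × 0.9065 = 0.98309
Highest is cycle (3) at 0.9831 (≤1, no arbitrage).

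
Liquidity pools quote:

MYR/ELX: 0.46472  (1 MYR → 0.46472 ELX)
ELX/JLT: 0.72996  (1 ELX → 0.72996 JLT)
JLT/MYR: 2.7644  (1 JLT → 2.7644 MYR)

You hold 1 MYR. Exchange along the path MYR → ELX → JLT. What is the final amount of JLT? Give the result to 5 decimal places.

1 MYR × 0.46472 = 0.46472 ELX
0.46472 ELX × 0.72996 = 0.3392270112 JLT

0.33923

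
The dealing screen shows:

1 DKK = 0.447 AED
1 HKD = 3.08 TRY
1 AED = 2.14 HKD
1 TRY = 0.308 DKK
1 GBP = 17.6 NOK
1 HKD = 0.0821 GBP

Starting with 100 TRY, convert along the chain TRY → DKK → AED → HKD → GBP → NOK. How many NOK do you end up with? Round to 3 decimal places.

42.572

100 TRY × 0.308 = 30.8 DKK
30.8 DKK × 0.447 = 13.7676 AED
13.7676 AED × 2.14 = 29.462664 HKD
29.462664 HKD × 0.0821 = 2.4188847144 GBP
2.4188847144 GBP × 17.6 = 42.57237097344 NOK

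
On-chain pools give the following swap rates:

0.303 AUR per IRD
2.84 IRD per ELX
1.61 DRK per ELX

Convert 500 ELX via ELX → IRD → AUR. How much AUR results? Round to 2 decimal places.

500 ELX × 2.84 = 1420 IRD
1420 IRD × 0.303 = 430.26 AUR

430.26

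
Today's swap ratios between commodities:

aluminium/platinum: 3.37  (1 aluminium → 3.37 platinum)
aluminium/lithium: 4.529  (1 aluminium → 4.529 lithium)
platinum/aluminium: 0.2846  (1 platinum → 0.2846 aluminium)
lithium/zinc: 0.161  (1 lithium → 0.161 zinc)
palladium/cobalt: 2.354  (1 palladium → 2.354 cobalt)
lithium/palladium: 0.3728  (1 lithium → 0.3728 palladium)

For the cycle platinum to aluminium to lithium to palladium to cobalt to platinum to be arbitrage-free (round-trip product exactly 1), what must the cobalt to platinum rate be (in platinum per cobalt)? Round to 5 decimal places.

Known legs of the cycle: 0.2846 × 4.529 × 0.3728 × 2.354 = 1.13114838198208
For no arbitrage the full-cycle product must be 1, so the missing rate is 1 / 1.13114838198208 ≈ 0.8840573.

0.88406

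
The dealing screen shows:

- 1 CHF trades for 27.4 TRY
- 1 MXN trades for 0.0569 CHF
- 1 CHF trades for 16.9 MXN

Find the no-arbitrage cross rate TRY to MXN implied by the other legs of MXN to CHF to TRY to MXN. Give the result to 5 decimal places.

0.64141

Known legs of the cycle: 0.0569 × 27.4 = 1.55906
For no arbitrage the full-cycle product must be 1, so the missing rate is 1 / 1.55906 ≈ 0.6414121.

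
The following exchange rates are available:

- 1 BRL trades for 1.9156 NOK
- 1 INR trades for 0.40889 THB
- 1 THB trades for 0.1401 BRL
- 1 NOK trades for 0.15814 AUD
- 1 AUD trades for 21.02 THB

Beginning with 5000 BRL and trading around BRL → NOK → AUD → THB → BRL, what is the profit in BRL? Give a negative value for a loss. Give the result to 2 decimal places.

-539.46

5000 BRL × 1.9156 = 9578 NOK
9578 NOK × 0.15814 = 1514.66492 AUD
1514.66492 AUD × 21.02 = 31838.2566184 THB
31838.2566184 THB × 0.1401 = 4460.53975223784 BRL
Net change: 4460.53975223784 − 5000 = -539.46024776216 BRL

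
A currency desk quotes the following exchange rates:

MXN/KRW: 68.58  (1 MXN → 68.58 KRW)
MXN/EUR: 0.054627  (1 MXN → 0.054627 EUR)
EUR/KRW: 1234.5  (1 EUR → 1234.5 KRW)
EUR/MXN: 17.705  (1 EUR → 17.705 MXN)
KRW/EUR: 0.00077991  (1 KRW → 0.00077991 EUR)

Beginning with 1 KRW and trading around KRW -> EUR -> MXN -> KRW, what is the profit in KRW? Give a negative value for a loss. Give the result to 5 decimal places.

1 KRW × 0.00077991 = 0.00077991 EUR
0.00077991 EUR × 17.705 = 0.01380830655 MXN
0.01380830655 MXN × 68.58 = 0.946973663199 KRW
Net change: 0.946973663199 − 1 = -0.053026336801 KRW

-0.05303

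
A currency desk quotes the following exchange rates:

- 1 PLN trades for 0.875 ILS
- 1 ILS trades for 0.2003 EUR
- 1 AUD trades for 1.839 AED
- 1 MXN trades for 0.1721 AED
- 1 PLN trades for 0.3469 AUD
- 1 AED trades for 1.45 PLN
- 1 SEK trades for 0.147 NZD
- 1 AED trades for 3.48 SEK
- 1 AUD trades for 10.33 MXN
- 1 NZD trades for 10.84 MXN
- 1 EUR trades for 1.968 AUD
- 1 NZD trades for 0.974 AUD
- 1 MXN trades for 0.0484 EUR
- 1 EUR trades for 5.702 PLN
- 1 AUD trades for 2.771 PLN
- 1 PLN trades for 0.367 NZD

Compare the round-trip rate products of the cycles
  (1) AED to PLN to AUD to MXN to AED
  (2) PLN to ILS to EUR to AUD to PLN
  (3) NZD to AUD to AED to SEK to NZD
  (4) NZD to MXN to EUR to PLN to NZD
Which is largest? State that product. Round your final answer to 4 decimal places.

1.0979

(1) 1.45 × 0.3469 × 10.33 × 0.1721 = 0.89424
(2) 0.875 × 0.2003 × 1.968 × 2.771 = 0.95576
(3) 0.974 × 1.839 × 3.48 × 0.147 = 0.91630
(4) 10.84 × 0.0484 × 5.702 × 0.367 = 1.09791
Highest is cycle (4) at 1.0979 (>1, arbitrage).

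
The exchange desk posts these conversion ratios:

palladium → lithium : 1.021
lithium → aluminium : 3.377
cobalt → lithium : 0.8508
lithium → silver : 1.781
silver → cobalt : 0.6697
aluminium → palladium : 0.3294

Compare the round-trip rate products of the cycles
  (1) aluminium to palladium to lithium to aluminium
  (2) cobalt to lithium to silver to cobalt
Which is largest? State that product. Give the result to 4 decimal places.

1.1357

(1) 0.3294 × 1.021 × 3.377 = 1.13574
(2) 0.8508 × 1.781 × 0.6697 = 1.01478
Highest is cycle (1) at 1.1357 (>1, arbitrage).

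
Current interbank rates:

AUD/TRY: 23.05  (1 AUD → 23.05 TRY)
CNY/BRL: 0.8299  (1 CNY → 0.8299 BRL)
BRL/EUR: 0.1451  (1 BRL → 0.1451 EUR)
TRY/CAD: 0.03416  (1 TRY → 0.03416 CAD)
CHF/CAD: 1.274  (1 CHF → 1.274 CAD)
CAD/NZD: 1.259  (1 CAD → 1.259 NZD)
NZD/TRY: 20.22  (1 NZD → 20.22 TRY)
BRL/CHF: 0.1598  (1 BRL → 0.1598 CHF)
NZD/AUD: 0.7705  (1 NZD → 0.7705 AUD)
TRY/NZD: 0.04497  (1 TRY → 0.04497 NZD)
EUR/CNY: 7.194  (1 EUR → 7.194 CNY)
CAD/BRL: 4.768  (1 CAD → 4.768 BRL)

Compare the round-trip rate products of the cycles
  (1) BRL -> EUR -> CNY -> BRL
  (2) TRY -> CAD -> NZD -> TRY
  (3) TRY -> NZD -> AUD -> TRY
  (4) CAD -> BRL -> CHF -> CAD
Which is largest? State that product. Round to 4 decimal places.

(1) 0.1451 × 7.194 × 0.8299 = 0.86629
(2) 0.03416 × 1.259 × 20.22 = 0.86961
(3) 0.04497 × 0.7705 × 23.05 = 0.79867
(4) 4.768 × 0.1598 × 1.274 = 0.97069
Highest is cycle (4) at 0.9707 (≤1, no arbitrage).

0.9707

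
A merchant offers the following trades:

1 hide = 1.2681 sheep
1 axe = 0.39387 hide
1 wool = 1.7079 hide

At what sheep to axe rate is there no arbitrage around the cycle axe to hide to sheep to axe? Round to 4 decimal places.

Known legs of the cycle: 0.39387 × 1.2681 = 0.499466547
For no arbitrage the full-cycle product must be 1, so the missing rate is 1 / 0.499466547 ≈ 2.002136.

2.0021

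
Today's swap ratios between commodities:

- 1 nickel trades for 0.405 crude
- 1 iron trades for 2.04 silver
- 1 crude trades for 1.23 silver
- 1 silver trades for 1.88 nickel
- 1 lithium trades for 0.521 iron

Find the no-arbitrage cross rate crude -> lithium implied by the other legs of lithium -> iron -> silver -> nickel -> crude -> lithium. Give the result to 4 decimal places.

1.2357

Known legs of the cycle: 0.521 × 2.04 × 1.88 × 0.405 = 0.809246376
For no arbitrage the full-cycle product must be 1, so the missing rate is 1 / 0.809246376 ≈ 1.235718.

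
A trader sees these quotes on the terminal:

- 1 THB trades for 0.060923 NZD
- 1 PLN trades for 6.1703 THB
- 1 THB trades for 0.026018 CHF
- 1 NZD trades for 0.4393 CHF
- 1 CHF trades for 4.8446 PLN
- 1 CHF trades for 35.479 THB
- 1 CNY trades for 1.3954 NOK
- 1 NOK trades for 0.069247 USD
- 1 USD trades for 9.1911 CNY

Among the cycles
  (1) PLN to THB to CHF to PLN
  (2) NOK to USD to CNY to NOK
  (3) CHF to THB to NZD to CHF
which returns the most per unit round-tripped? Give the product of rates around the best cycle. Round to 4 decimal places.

0.9495

(1) 6.1703 × 0.026018 × 4.8446 = 0.77775
(2) 0.069247 × 9.1911 × 1.3954 = 0.88811
(3) 35.479 × 0.060923 × 0.4393 = 0.94954
Highest is cycle (3) at 0.9495 (≤1, no arbitrage).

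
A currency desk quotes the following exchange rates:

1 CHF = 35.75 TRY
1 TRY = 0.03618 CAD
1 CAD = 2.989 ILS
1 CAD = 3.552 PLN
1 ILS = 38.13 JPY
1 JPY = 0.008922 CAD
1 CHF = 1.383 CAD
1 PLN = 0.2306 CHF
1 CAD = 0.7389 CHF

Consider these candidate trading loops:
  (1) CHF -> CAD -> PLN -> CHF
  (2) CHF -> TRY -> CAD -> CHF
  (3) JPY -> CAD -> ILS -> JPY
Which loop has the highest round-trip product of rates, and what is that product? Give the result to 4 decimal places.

1.1328

(1) 1.383 × 3.552 × 0.2306 = 1.13280
(2) 35.75 × 0.03618 × 0.7389 = 0.95572
(3) 0.008922 × 2.989 × 38.13 = 1.01685
Highest is cycle (1) at 1.1328 (>1, arbitrage).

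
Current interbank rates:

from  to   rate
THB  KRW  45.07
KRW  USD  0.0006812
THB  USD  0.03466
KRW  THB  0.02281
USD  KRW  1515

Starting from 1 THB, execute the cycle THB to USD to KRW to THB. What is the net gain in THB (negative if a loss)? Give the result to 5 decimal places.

1 THB × 0.03466 = 0.03466 USD
0.03466 USD × 1515 = 52.5099 KRW
52.5099 KRW × 0.02281 = 1.197750819 THB
Net change: 1.197750819 − 1 = 0.197750819 THB

0.19775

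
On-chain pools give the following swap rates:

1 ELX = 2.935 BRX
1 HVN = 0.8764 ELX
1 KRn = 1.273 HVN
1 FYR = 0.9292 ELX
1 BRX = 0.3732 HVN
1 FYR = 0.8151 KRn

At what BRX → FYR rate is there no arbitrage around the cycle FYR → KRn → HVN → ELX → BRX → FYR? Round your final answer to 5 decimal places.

Known legs of the cycle: 0.8151 × 1.273 × 0.8764 × 2.935 = 2.6690073592182
For no arbitrage the full-cycle product must be 1, so the missing rate is 1 / 2.6690073592182 ≈ 0.3746711.

0.37467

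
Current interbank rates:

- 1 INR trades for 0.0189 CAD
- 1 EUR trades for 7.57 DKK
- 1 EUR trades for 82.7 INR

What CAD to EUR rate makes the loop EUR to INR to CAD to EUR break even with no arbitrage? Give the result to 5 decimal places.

Known legs of the cycle: 82.7 × 0.0189 = 1.56303
For no arbitrage the full-cycle product must be 1, so the missing rate is 1 / 1.56303 ≈ 0.6397830.

0.63978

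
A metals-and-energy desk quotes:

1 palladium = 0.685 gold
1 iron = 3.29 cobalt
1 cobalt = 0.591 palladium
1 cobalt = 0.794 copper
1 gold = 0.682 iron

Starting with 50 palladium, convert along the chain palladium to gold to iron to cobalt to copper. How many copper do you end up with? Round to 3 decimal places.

50 palladium × 0.685 = 34.25 gold
34.25 gold × 0.682 = 23.3585 iron
23.3585 iron × 3.29 = 76.849465 cobalt
76.849465 cobalt × 0.794 = 61.01847521 copper

61.018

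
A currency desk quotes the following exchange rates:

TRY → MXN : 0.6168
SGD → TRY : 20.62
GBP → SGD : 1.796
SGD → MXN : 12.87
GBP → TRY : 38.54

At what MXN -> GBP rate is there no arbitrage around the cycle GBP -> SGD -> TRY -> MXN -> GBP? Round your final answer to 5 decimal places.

Known legs of the cycle: 1.796 × 20.62 × 0.6168 = 22.842275136
For no arbitrage the full-cycle product must be 1, so the missing rate is 1 / 22.842275136 ≈ 0.0437785.

0.04378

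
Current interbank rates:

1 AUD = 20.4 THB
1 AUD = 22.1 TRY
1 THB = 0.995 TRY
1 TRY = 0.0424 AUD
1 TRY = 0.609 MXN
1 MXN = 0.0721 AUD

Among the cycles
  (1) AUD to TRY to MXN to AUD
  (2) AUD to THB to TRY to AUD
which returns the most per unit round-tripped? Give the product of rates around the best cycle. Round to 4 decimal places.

(1) 22.1 × 0.609 × 0.0721 = 0.97039
(2) 20.4 × 0.995 × 0.0424 = 0.86064
Highest is cycle (1) at 0.9704 (≤1, no arbitrage).

0.9704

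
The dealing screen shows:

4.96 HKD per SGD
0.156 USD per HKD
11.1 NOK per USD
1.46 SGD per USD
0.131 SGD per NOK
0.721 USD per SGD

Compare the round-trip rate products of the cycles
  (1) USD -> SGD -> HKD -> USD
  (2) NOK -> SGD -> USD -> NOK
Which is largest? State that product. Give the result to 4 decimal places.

1.1297

(1) 1.46 × 4.96 × 0.156 = 1.12969
(2) 0.131 × 0.721 × 11.1 = 1.04841
Highest is cycle (1) at 1.1297 (>1, arbitrage).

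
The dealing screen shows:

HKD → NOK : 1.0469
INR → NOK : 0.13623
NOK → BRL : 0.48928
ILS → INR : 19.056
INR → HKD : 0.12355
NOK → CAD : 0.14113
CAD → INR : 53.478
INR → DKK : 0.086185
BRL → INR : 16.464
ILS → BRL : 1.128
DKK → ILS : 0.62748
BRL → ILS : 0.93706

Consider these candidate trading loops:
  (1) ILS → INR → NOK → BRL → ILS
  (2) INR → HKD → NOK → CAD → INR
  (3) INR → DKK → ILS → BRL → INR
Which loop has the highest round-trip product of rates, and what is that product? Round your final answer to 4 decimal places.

1.1902

(1) 19.056 × 0.13623 × 0.48928 × 0.93706 = 1.19023
(2) 0.12355 × 1.0469 × 0.14113 × 53.478 = 0.97621
(3) 0.086185 × 0.62748 × 1.128 × 16.464 = 1.00433
Highest is cycle (1) at 1.1902 (>1, arbitrage).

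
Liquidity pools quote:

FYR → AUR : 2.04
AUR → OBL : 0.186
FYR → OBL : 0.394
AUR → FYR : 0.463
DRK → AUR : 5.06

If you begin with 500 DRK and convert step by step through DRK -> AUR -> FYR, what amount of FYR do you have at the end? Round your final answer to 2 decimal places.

500 DRK × 5.06 = 2530 AUR
2530 AUR × 0.463 = 1171.39 FYR

1171.39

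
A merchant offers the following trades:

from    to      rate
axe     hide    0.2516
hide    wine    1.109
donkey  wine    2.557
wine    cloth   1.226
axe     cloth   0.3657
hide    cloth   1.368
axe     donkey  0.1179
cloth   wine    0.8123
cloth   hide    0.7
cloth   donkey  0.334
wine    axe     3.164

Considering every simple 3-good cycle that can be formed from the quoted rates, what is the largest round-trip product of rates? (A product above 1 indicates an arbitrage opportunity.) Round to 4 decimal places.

cloth→donkey→wine→cloth: 0.334 × 2.557 × 1.226 = 1.04705
wine→axe→donkey→wine: 3.164 × 0.1179 × 2.557 = 0.95385
cloth→hide→wine→cloth: 0.7 × 1.109 × 1.226 = 0.95174
cloth→wine→axe→cloth: 0.8123 × 3.164 × 0.3657 = 0.93989
wine→axe→hide→wine: 3.164 × 0.2516 × 1.109 = 0.88283
Maximum is cloth→donkey→wine→cloth at 1.0471; arbitrage exists.

1.0471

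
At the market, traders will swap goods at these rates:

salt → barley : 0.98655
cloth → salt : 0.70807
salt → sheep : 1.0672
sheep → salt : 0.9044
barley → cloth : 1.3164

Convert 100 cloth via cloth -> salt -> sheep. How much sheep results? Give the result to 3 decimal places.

100 cloth × 0.70807 = 70.807 salt
70.807 salt × 1.0672 = 75.5652304 sheep

75.565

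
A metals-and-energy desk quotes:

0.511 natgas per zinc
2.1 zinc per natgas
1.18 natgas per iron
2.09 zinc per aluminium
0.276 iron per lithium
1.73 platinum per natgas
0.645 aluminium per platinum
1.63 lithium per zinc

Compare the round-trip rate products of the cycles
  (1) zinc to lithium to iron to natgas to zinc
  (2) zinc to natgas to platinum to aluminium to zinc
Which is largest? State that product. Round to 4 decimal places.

1.1917

(1) 1.63 × 0.276 × 1.18 × 2.1 = 1.11480
(2) 0.511 × 1.73 × 0.645 × 2.09 = 1.19172
Highest is cycle (2) at 1.1917 (>1, arbitrage).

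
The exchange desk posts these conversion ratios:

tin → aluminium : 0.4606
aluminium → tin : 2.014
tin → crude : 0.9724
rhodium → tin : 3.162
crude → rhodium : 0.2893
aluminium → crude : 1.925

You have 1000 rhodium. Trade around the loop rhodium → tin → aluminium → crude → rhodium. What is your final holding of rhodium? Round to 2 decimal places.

1000 rhodium × 3.162 = 3162 tin
3162 tin × 0.4606 = 1456.4172 aluminium
1456.4172 aluminium × 1.925 = 2803.60311 crude
2803.60311 crude × 0.2893 = 811.082379723 rhodium

811.08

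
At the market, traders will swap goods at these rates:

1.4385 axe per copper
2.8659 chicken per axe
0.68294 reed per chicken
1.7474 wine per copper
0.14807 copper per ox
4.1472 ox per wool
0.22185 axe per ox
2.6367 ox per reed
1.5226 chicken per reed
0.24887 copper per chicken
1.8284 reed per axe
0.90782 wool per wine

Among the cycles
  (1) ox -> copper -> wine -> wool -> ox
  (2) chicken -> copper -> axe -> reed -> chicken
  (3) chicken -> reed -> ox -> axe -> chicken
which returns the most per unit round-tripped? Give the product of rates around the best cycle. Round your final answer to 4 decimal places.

1.1449

(1) 0.14807 × 1.7474 × 0.90782 × 4.1472 = 0.97412
(2) 0.24887 × 1.4385 × 1.8284 × 1.5226 = 0.99664
(3) 0.68294 × 2.6367 × 0.22185 × 2.8659 = 1.14489
Highest is cycle (3) at 1.1449 (>1, arbitrage).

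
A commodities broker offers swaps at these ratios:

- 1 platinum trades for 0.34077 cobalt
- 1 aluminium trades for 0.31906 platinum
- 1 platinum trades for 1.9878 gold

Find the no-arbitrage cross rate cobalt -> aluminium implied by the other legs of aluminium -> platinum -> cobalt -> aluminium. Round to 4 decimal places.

Known legs of the cycle: 0.31906 × 0.34077 = 0.1087260762
For no arbitrage the full-cycle product must be 1, so the missing rate is 1 / 0.1087260762 ≈ 9.197426.

9.1974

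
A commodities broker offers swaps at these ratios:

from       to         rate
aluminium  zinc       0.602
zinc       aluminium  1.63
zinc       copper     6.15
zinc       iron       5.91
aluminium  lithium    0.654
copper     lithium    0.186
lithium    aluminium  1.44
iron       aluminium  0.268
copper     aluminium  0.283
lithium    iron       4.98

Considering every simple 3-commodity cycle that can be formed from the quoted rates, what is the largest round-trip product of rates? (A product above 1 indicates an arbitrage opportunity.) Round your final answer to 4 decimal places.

1.0478

zinc→copper→aluminium→zinc: 6.15 × 0.283 × 0.602 = 1.04775
zinc→iron→aluminium→zinc: 5.91 × 0.268 × 0.602 = 0.95350
iron→aluminium→lithium→iron: 0.268 × 0.654 × 4.98 = 0.87285
Maximum is zinc→copper→aluminium→zinc at 1.0478; arbitrage exists.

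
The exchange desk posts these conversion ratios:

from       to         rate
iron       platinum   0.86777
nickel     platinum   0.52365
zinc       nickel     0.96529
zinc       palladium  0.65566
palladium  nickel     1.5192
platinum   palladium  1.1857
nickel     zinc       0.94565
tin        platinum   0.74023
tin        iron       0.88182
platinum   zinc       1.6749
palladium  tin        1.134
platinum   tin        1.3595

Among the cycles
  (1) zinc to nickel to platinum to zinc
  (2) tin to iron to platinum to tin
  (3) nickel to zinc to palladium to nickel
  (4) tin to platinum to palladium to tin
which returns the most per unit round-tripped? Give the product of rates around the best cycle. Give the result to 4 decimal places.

(1) 0.96529 × 0.52365 × 1.6749 = 0.84662
(2) 0.88182 × 0.86777 × 1.3595 = 1.04031
(3) 0.94565 × 0.65566 × 1.5192 = 0.94194
(4) 0.74023 × 1.1857 × 1.134 = 0.99530
Highest is cycle (2) at 1.0403 (>1, arbitrage).

1.0403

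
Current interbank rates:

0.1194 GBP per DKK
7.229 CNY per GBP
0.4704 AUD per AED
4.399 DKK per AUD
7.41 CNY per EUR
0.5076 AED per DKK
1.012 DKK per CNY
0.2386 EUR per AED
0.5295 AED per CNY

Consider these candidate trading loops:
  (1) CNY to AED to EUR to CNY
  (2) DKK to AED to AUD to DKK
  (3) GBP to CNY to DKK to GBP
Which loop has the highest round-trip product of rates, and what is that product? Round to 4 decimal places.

1.0504

(1) 0.5295 × 0.2386 × 7.41 = 0.93617
(2) 0.5076 × 0.4704 × 4.399 = 1.05037
(3) 7.229 × 1.012 × 0.1194 = 0.87350
Highest is cycle (2) at 1.0504 (>1, arbitrage).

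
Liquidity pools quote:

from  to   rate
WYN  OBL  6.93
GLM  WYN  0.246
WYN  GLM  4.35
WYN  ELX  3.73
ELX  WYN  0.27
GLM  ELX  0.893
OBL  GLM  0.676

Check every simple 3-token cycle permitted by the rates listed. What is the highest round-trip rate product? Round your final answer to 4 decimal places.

1.1524

GLM→WYN→OBL→GLM: 0.246 × 6.93 × 0.676 = 1.15243
GLM→ELX→WYN→GLM: 0.893 × 0.27 × 4.35 = 1.04883
Maximum is GLM→WYN→OBL→GLM at 1.1524; arbitrage exists.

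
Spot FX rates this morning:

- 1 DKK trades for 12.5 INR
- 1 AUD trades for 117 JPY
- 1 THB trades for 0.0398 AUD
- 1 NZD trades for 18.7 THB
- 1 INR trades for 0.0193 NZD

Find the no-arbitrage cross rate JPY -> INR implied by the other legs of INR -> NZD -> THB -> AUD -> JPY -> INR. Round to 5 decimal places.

Known legs of the cycle: 0.0193 × 18.7 × 0.0398 × 117 = 1.680613506
For no arbitrage the full-cycle product must be 1, so the missing rate is 1 / 1.680613506 ≈ 0.5950208.

0.59502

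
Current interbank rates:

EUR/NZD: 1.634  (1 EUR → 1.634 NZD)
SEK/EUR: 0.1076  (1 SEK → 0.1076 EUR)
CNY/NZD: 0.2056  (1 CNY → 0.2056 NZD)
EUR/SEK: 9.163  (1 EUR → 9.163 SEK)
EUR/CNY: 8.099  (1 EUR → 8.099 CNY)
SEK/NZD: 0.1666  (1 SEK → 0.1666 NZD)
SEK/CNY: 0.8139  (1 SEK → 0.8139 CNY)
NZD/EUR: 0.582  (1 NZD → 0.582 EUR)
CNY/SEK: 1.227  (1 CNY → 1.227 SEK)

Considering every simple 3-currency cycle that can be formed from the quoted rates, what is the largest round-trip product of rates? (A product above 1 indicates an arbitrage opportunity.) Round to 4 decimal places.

SEK→EUR→CNY→SEK: 0.1076 × 8.099 × 1.227 = 1.06927
CNY→NZD→EUR→CNY: 0.2056 × 0.582 × 8.099 = 0.96912
SEK→NZD→EUR→SEK: 0.1666 × 0.582 × 9.163 = 0.88846
Maximum is SEK→EUR→CNY→SEK at 1.0693; arbitrage exists.

1.0693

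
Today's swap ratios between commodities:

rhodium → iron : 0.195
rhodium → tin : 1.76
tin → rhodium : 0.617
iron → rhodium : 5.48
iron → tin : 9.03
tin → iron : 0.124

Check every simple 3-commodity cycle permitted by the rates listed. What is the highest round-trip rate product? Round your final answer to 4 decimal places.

1.1960

rhodium→tin→iron→rhodium: 1.76 × 0.124 × 5.48 = 1.19596
rhodium→iron→tin→rhodium: 0.195 × 9.03 × 0.617 = 1.08644
Maximum is rhodium→tin→iron→rhodium at 1.1960; arbitrage exists.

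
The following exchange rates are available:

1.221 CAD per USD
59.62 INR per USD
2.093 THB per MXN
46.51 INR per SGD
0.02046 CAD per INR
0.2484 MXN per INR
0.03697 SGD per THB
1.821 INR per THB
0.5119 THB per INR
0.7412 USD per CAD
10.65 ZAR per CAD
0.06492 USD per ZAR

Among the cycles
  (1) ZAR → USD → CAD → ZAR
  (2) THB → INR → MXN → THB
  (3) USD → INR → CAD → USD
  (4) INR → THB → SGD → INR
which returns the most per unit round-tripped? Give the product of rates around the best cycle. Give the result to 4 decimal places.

(1) 0.06492 × 1.221 × 10.65 = 0.84420
(2) 1.821 × 0.2484 × 2.093 = 0.94674
(3) 59.62 × 0.02046 × 0.7412 = 0.90413
(4) 0.5119 × 0.03697 × 46.51 = 0.88020
Highest is cycle (2) at 0.9467 (≤1, no arbitrage).

0.9467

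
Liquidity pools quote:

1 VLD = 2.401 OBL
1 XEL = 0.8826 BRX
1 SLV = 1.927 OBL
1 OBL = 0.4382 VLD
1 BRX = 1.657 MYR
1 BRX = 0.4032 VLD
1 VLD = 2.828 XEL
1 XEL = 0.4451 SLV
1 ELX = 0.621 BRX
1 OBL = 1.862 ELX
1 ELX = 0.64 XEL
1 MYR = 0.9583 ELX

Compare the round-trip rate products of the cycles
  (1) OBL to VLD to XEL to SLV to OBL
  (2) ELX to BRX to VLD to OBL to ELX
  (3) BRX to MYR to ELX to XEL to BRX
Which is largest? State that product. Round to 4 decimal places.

(1) 0.4382 × 2.828 × 0.4451 × 1.927 = 1.06290
(2) 0.621 × 0.4032 × 2.401 × 1.862 = 1.11940
(3) 1.657 × 0.9583 × 0.64 × 0.8826 = 0.89695
Highest is cycle (2) at 1.1194 (>1, arbitrage).

1.1194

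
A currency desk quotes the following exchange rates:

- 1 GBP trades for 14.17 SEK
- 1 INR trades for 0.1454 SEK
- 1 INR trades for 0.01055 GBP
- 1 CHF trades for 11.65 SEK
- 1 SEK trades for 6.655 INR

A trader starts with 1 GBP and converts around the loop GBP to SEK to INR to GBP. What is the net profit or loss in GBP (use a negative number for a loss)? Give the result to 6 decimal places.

-0.005121

1 GBP × 14.17 = 14.17 SEK
14.17 SEK × 6.655 = 94.30135 INR
94.30135 INR × 0.01055 = 0.9948792425 GBP
Net change: 0.9948792425 − 1 = -0.0051207575 GBP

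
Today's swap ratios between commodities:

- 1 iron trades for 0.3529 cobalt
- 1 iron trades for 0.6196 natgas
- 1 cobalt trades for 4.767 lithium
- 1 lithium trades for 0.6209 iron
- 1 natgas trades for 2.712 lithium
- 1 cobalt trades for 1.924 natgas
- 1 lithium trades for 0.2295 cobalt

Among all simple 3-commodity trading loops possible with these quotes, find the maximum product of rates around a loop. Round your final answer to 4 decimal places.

cobalt→natgas→lithium→cobalt: 1.924 × 2.712 × 0.2295 = 1.19751
cobalt→lithium→iron→cobalt: 4.767 × 0.6209 × 0.3529 = 1.04452
natgas→lithium→iron→natgas: 2.712 × 0.6209 × 0.6196 = 1.04333
Maximum is cobalt→natgas→lithium→cobalt at 1.1975; arbitrage exists.

1.1975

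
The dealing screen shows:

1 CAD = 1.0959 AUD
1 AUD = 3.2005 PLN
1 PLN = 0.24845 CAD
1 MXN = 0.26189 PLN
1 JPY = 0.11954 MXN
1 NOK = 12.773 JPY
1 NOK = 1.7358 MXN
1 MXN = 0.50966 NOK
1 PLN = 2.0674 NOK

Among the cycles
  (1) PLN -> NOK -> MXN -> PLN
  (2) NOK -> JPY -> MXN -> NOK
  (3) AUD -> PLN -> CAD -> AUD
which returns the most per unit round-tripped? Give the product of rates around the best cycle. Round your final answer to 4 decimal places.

0.9398

(1) 2.0674 × 1.7358 × 0.26189 = 0.93982
(2) 12.773 × 0.11954 × 0.50966 = 0.77819
(3) 3.2005 × 0.24845 × 1.0959 = 0.87142
Highest is cycle (1) at 0.9398 (≤1, no arbitrage).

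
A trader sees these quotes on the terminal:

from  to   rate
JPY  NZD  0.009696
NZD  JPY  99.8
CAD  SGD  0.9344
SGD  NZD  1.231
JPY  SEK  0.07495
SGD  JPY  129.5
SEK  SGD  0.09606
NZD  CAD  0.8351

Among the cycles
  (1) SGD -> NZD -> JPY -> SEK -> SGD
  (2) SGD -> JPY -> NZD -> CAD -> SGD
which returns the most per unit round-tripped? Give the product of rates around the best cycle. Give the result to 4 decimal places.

(1) 1.231 × 99.8 × 0.07495 × 0.09606 = 0.88451
(2) 129.5 × 0.009696 × 0.8351 × 0.9344 = 0.97979
Highest is cycle (2) at 0.9798 (≤1, no arbitrage).

0.9798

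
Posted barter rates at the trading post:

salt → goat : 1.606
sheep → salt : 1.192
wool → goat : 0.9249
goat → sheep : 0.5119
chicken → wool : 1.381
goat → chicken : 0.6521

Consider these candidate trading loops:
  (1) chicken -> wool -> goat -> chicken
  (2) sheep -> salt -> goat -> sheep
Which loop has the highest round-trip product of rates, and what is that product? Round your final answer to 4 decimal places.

0.9800

(1) 1.381 × 0.9249 × 0.6521 = 0.83292
(2) 1.192 × 1.606 × 0.5119 = 0.97996
Highest is cycle (2) at 0.9800 (≤1, no arbitrage).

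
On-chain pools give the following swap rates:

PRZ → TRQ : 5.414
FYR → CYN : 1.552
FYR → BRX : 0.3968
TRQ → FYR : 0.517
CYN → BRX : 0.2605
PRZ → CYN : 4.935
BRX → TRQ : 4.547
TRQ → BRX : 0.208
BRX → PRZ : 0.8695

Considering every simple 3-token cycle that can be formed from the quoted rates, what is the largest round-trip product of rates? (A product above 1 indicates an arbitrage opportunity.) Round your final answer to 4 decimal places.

1.1178

CYN→BRX→PRZ→CYN: 0.2605 × 0.8695 × 4.935 = 1.11780
BRX→PRZ→TRQ→BRX: 0.8695 × 5.414 × 0.208 = 0.97915
FYR→BRX→TRQ→FYR: 0.3968 × 4.547 × 0.517 = 0.93280
Maximum is CYN→BRX→PRZ→CYN at 1.1178; arbitrage exists.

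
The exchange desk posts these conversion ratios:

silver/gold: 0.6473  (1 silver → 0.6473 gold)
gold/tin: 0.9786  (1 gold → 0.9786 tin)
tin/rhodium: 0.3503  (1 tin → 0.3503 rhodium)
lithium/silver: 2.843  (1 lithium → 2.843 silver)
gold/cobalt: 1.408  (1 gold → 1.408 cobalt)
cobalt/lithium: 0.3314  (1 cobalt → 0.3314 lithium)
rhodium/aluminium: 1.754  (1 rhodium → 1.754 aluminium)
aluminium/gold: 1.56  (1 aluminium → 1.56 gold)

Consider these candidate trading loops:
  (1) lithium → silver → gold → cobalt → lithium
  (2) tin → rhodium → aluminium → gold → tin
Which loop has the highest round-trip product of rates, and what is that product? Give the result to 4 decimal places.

0.9380

(1) 2.843 × 0.6473 × 1.408 × 0.3314 = 0.85869
(2) 0.3503 × 1.754 × 1.56 × 0.9786 = 0.93799
Highest is cycle (2) at 0.9380 (≤1, no arbitrage).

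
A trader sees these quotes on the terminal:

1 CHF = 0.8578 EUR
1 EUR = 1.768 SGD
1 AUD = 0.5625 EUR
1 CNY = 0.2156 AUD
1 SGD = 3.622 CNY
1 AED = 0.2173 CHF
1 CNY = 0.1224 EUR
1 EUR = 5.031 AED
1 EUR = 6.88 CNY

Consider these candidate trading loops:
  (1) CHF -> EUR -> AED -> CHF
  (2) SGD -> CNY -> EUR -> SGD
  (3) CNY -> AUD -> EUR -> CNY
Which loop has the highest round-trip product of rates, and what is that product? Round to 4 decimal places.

(1) 0.8578 × 5.031 × 0.2173 = 0.93778
(2) 3.622 × 0.1224 × 1.768 = 0.78381
(3) 0.2156 × 0.5625 × 6.88 = 0.83437
Highest is cycle (1) at 0.9378 (≤1, no arbitrage).

0.9378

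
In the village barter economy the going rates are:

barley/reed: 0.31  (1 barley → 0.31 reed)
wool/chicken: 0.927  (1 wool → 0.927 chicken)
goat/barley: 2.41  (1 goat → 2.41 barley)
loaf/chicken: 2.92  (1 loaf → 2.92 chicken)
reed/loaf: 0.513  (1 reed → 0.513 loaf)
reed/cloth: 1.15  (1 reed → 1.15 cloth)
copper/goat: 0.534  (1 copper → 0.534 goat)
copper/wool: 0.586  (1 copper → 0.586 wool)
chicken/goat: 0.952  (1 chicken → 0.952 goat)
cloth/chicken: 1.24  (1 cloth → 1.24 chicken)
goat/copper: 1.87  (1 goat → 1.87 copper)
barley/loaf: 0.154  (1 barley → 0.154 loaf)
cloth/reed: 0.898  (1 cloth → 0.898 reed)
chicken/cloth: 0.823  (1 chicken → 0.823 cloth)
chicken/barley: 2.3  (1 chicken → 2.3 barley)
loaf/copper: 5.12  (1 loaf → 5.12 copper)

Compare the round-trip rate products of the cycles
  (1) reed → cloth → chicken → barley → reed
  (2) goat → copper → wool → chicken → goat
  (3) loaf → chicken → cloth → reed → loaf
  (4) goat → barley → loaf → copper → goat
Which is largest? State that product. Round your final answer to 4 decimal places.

(1) 1.15 × 1.24 × 2.3 × 0.31 = 1.01674
(2) 1.87 × 0.586 × 0.927 × 0.952 = 0.96707
(3) 2.92 × 0.823 × 0.898 × 0.513 = 1.10707
(4) 2.41 × 0.154 × 5.12 × 0.534 = 1.01473
Highest is cycle (3) at 1.1071 (>1, arbitrage).

1.1071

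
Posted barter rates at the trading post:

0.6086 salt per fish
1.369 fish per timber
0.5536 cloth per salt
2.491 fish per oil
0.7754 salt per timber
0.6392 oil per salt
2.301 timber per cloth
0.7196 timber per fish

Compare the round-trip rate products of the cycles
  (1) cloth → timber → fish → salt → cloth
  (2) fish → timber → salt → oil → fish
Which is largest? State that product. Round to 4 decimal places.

(1) 2.301 × 1.369 × 0.6086 × 0.5536 = 1.06132
(2) 0.7196 × 0.7754 × 0.6392 × 2.491 = 0.88844
Highest is cycle (1) at 1.0613 (>1, arbitrage).

1.0613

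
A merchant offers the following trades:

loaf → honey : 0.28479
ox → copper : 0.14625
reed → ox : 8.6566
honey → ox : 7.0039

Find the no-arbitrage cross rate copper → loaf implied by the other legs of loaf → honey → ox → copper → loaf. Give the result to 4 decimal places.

Known legs of the cycle: 0.28479 × 7.0039 × 0.14625 = 0.29171619959625
For no arbitrage the full-cycle product must be 1, so the missing rate is 1 / 0.29171619959625 ≈ 3.427989.

3.4280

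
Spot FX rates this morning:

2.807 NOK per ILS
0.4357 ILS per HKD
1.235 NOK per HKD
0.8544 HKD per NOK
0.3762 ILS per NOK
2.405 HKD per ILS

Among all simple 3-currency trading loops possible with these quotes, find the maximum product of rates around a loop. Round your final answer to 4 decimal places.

NOK→ILS→HKD→NOK: 0.3762 × 2.405 × 1.235 = 1.11738
NOK→HKD→ILS→NOK: 0.8544 × 0.4357 × 2.807 = 1.04494
Maximum is NOK→ILS→HKD→NOK at 1.1174; arbitrage exists.

1.1174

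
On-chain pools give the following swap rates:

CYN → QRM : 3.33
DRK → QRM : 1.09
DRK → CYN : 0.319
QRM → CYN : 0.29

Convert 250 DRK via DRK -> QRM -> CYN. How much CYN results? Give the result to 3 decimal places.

250 DRK × 1.09 = 272.5 QRM
272.5 QRM × 0.29 = 79.025 CYN

79.025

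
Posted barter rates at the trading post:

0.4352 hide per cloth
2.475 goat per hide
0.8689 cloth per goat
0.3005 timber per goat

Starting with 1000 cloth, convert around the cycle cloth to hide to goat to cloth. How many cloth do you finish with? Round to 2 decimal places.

935.91

1000 cloth × 0.4352 = 435.2 hide
435.2 hide × 2.475 = 1077.12 goat
1077.12 goat × 0.8689 = 935.909568 cloth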